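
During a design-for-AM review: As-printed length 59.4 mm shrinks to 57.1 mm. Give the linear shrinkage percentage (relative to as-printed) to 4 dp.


Shrinkage = ((59.4-57.1)/59.4)*100 = 3.8721 %


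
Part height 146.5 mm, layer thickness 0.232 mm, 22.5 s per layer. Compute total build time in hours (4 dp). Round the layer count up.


Layers = ceil(146.5/0.232) = 632
t = 632 * 22.5 / 3600 = 3.95 hrs


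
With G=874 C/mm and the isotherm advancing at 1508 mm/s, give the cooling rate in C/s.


CR = 874 * 1508 = 1317992 C/s


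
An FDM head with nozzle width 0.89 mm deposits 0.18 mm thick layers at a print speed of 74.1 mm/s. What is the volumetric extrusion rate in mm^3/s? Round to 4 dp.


Rate = 0.89 * 0.18 * 74.1 = 11.8708 mm^3/s


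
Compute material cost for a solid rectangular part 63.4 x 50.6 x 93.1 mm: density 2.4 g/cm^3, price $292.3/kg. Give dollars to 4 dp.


V = 63.4 * 50.6 * 93.1 = 298668.524 mm^3 = 298.668524 cm^3
Mass = 298.668524 * 2.4 / 1000 = 0.71680446 kg
Cost = 0.71680446 * 292.3 = 209.5219 $


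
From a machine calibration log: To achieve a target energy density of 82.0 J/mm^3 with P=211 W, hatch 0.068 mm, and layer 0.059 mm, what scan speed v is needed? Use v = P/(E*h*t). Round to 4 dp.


v = 211 / (82.0*0.068*0.059) = 641.3686 mm/s


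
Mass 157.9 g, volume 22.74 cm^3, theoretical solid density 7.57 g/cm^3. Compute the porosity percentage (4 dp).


rho_part = 157.9 / 22.74 = 6.94371152 g/cm^3
Porosity = (1 - 6.94371152/7.57)*100 = 8.2733 %


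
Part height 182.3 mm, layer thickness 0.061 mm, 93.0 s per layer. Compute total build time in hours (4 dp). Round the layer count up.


Layers = ceil(182.3/0.061) = 2989
t = 2989 * 93.0 / 3600 = 77.2158 hrs


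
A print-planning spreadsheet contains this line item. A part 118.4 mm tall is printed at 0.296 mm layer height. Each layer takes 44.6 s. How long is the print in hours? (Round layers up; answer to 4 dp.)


Layers = ceil(118.4/0.296) = 400
t = 400 * 44.6 / 3600 = 4.9556 hrs


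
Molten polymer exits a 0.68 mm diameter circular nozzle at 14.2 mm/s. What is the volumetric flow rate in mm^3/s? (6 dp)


A = pi*(0.68/2)^2 = 0.36316811 mm^2
Q = 0.36316811 * 14.2 = 5.156987 mm^3/s


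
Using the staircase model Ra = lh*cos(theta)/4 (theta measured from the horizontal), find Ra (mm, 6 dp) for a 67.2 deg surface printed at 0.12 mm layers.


Ra = 0.12 * cos(67.2) / 4 = 0.011625 mm


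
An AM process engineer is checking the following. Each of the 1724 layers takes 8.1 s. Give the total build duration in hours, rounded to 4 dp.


t = 1724 * 8.1 / 3600 = 3.879 hrs


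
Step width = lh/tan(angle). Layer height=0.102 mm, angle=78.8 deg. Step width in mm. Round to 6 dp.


step = 0.102 / tan(78.8) = 0.020197 mm


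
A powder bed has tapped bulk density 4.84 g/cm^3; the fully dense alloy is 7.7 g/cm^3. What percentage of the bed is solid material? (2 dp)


Packing = (4.84/7.7)*100 = 62.86 %


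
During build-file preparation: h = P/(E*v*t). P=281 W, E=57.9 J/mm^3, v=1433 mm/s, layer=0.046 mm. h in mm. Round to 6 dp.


h = 281 / (57.9*1433*0.046) = 0.073625 mm


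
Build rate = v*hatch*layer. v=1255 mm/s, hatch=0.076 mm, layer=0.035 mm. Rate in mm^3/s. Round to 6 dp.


Rate = 1255 * 0.076 * 0.035 = 3.3383 mm^3/s


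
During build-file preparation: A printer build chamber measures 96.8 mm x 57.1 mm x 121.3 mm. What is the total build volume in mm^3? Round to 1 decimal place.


V = 96.8 * 57.1 * 121.3 = 670459.1 mm^3


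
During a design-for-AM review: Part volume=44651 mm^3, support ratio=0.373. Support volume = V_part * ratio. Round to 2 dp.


V_support = 44651 * 0.373 = 16654.82 mm^3


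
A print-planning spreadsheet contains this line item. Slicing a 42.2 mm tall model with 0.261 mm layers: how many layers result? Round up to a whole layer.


Layers = ceil(42.2/0.261) = 162


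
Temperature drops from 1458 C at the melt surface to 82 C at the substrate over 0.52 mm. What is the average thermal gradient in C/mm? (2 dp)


G = (1458-82)/0.52 = 2646.15 C/mm


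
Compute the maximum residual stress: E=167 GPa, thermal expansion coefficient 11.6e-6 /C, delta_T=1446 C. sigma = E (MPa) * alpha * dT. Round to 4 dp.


sigma = 167*1000 * 11.6e-6 * 1446 = 2801.1912 MPa


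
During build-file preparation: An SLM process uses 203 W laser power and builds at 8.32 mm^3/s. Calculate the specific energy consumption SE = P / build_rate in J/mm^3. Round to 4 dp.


SE = 203 / 8.32 = 24.399 J/mm^3


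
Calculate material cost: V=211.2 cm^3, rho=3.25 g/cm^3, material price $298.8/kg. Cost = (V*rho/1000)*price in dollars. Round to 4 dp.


Mass = 211.2*3.25/1000 = 0.6864 kg
Cost = 0.6864 * 298.8 = 205.0963 $


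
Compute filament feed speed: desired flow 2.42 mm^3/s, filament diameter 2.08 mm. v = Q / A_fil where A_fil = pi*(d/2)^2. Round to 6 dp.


A = pi*(2.08/2)^2 = 3.397947
v = 2.42 / 3.397947 = 0.712195 mm/s


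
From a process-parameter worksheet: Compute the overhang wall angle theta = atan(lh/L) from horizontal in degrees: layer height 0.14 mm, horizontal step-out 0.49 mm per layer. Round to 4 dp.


angle = atan(0.14/0.49) = 15.9454 degrees


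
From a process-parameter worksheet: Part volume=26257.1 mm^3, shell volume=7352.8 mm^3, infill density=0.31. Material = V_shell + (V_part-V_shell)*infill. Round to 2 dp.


V_infill = (26257.1 - 7352.8) * 0.31 = 5860.33
V_total = 7352.8 + 5860.33 = 13213.13 mm^3


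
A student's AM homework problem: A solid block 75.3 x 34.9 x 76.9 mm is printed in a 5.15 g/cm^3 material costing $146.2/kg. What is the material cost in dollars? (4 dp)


V = 75.3 * 34.9 * 76.9 = 202090.893 mm^3 = 202.090893 cm^3
Mass = 202.090893 * 5.15 / 1000 = 1.0407681 kg
Cost = 1.0407681 * 146.2 = 152.1603 $


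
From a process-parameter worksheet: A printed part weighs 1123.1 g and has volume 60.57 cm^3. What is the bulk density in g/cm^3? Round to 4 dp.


rho = 1123.1 / 60.57 = 18.5422 g/cm^3


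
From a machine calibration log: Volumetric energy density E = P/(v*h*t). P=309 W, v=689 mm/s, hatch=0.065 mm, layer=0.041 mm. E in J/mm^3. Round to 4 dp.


E = 309 / (689*0.065*0.041) = 168.2837 J/mm^3


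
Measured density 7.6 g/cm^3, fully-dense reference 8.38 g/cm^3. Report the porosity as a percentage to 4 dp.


Porosity = (1-7.6/8.38)*100 = 9.3079 %


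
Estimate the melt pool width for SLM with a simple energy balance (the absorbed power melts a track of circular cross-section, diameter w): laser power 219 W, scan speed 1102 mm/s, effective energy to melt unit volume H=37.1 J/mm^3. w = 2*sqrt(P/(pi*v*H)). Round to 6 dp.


w = 2*sqrt(219/(pi*1102*37.1)) = 0.082585 mm


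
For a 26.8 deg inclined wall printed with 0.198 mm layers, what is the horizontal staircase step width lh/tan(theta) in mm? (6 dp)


step = 0.198 / tan(26.8) = 0.391973 mm


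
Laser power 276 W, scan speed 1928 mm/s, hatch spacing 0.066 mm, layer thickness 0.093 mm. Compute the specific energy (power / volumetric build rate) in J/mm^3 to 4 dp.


Build rate = 1928 * 0.066 * 0.093 = 11.834064 mm^3/s
SE = 276 / 11.834064 = 23.3225 J/mm^3


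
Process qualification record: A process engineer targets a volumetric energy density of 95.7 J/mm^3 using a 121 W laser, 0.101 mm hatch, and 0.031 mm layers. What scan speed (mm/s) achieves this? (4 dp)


v = 121 / (95.7*0.101*0.031) = 403.8224 mm/s


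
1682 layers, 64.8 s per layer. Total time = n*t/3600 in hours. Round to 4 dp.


t = 1682 * 64.8 / 3600 = 30.276 hrs


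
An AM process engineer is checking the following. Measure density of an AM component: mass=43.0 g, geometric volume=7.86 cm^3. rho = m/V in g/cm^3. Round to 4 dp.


rho = 43.0 / 7.86 = 5.4707 g/cm^3


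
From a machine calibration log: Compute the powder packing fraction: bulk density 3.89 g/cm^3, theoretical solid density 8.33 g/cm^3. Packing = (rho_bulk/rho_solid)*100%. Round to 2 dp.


Packing = (3.89/8.33)*100 = 46.7 %


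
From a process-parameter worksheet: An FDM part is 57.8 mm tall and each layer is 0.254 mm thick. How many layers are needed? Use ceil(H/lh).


Layers = ceil(57.8/0.254) = 228


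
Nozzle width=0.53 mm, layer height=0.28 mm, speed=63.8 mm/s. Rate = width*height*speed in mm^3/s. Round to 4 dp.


Rate = 0.53 * 0.28 * 63.8 = 9.4679 mm^3/s


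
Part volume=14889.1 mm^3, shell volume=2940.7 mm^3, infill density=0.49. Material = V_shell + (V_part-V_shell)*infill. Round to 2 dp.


V_infill = (14889.1 - 2940.7) * 0.49 = 5854.72
V_total = 2940.7 + 5854.72 = 8795.42 mm^3


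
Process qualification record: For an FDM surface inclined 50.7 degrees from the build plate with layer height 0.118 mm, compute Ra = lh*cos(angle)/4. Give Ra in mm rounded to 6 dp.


Ra = 0.118 * cos(50.7) / 4 = 0.018685 mm


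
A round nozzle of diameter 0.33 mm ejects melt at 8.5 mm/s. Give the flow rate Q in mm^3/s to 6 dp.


A = pi*(0.33/2)^2 = 0.08552986 mm^2
Q = 0.08552986 * 8.5 = 0.727004 mm^3/s


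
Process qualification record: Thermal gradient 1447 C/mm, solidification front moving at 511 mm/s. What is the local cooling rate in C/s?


CR = 1447 * 511 = 739417 C/s


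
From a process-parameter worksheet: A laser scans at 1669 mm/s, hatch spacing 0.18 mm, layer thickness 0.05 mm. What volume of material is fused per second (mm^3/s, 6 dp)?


Rate = 1669 * 0.18 * 0.05 = 15.021 mm^3/s


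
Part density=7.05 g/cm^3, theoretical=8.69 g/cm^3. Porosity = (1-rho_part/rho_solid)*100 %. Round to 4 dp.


Porosity = (1-7.05/8.69)*100 = 18.8723 %


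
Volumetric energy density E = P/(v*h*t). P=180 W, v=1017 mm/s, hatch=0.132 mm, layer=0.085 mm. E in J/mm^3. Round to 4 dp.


E = 180 / (1017*0.132*0.085) = 15.7746 J/mm^3


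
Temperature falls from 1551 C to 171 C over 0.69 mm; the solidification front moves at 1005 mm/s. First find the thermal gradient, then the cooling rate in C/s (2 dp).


G = (1551-171)/0.69 = 2000.0 C/mm
CR = 2000.0 * 1005 = 2010000.0 C/s


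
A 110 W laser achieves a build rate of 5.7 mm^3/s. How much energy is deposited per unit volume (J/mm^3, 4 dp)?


SE = 110 / 5.7 = 19.2982 J/mm^3


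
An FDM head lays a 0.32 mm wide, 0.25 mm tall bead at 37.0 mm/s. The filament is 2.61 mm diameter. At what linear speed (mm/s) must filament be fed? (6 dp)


Q = 0.32 * 0.25 * 37.0 = 2.96 mm^3/s
A_fil = pi*(2.61/2)^2 = 5.35021083 mm^2
v_feed = 2.96 / 5.35021083 = 0.553249 mm/s


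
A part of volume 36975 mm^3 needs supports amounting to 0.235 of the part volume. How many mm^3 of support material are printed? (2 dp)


V_support = 36975 * 0.235 = 8689.13 mm^3


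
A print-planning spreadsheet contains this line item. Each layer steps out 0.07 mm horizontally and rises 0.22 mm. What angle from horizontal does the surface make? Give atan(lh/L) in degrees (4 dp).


angle = atan(0.22/0.07) = 72.3499 degrees


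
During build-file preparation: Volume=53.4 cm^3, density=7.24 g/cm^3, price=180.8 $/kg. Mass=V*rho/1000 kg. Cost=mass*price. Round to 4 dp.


Mass = 53.4*7.24/1000 = 0.386616 kg
Cost = 0.386616 * 180.8 = 69.9002 $


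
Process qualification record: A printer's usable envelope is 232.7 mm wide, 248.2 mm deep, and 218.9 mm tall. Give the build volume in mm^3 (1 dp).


V = 232.7 * 248.2 * 218.9 = 12642819.0 mm^3


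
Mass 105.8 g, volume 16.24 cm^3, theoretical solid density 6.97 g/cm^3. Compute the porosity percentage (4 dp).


rho_part = 105.8 / 16.24 = 6.51477833 g/cm^3
Porosity = (1 - 6.51477833/6.97)*100 = 6.5312 %


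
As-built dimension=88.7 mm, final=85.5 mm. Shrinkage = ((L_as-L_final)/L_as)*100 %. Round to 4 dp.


Shrinkage = ((88.7-85.5)/88.7)*100 = 3.6077 %


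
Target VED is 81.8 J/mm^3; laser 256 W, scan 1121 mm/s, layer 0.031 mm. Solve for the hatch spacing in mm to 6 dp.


h = 256 / (81.8*1121*0.031) = 0.090057 mm


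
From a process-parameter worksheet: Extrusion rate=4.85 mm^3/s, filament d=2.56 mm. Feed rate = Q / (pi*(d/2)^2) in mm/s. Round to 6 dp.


A = pi*(2.56/2)^2 = 5.147185
v = 4.85 / 5.147185 = 0.942263 mm/s


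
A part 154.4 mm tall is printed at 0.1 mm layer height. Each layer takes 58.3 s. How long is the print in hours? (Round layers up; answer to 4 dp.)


Layers = ceil(154.4/0.1) = 1544
t = 1544 * 58.3 / 3600 = 25.0042 hrs


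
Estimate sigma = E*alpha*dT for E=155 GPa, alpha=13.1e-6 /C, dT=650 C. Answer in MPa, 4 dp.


sigma = 155*1000 * 13.1e-6 * 650 = 1319.825 MPa


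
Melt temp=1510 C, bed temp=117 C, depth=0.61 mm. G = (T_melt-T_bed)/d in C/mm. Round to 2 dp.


G = (1510-117)/0.61 = 2283.61 C/mm


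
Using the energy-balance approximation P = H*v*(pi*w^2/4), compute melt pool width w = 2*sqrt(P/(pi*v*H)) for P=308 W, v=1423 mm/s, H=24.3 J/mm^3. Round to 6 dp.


w = 2*sqrt(308/(pi*1423*24.3)) = 0.106494 mm


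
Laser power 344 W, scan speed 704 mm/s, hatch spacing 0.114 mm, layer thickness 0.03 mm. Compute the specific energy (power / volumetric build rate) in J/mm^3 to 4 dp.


Build rate = 704 * 0.114 * 0.03 = 2.40768 mm^3/s
SE = 344 / 2.40768 = 142.8761 J/mm^3


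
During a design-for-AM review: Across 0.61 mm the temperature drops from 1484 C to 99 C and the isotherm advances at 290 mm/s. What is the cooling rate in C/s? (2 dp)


G = (1484-99)/0.61 = 2270.49180328 C/mm
CR = 2270.49180328 * 290 = 658442.62 C/s


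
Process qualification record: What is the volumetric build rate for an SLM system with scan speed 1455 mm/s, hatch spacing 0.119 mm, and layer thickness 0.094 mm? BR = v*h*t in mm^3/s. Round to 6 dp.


Rate = 1455 * 0.119 * 0.094 = 16.27563 mm^3/s


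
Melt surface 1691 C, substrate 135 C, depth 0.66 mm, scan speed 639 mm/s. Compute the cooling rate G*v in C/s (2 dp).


G = (1691-135)/0.66 = 2357.57575758 C/mm
CR = 2357.57575758 * 639 = 1506490.91 C/s


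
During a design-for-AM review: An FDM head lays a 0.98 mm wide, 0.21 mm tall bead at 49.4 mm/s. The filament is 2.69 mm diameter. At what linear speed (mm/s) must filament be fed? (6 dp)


Q = 0.98 * 0.21 * 49.4 = 10.16652 mm^3/s
A_fil = pi*(2.69/2)^2 = 5.68321965 mm^2
v_feed = 10.16652 / 5.68321965 = 1.788866 mm/s


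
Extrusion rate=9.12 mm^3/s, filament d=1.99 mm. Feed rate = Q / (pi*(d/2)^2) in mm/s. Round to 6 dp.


A = pi*(1.99/2)^2 = 3.110255
v = 9.12 / 3.110255 = 2.932235 mm/s


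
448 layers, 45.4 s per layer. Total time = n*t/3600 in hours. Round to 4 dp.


t = 448 * 45.4 / 3600 = 5.6498 hrs


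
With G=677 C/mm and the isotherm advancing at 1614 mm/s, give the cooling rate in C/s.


CR = 677 * 1614 = 1092678 C/s


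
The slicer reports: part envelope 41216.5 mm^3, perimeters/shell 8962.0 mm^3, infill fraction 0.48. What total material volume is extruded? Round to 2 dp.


V_infill = (41216.5 - 8962.0) * 0.48 = 15482.16
V_total = 8962.0 + 15482.16 = 24444.16 mm^3


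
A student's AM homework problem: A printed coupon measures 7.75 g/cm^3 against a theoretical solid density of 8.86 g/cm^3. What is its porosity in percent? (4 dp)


Porosity = (1-7.75/8.86)*100 = 12.5282 %


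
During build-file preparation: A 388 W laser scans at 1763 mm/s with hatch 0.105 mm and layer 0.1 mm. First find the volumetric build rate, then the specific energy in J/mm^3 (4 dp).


Build rate = 1763 * 0.105 * 0.1 = 18.5115 mm^3/s
SE = 388 / 18.5115 = 20.9599 J/mm^3


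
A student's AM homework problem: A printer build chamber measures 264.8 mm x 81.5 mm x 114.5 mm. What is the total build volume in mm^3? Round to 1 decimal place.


V = 264.8 * 81.5 * 114.5 = 2471047.4 mm^3


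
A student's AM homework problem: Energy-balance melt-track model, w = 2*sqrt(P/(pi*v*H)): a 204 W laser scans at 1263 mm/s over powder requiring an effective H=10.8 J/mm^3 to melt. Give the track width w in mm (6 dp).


w = 2*sqrt(204/(pi*1263*10.8)) = 0.137993 mm


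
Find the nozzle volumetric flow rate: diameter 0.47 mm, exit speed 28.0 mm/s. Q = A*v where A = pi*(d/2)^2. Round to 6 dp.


A = pi*(0.47/2)^2 = 0.17349445 mm^2
Q = 0.17349445 * 28.0 = 4.857845 mm^3/s


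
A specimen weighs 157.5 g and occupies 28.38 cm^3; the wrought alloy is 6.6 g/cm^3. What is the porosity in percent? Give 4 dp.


rho_part = 157.5 / 28.38 = 5.54968288 g/cm^3
Porosity = (1 - 5.54968288/6.6)*100 = 15.9139 %


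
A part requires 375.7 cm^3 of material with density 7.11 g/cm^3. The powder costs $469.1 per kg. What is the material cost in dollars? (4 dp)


Mass = 375.7*7.11/1000 = 2.671227 kg
Cost = 2.671227 * 469.1 = 1253.0726 $


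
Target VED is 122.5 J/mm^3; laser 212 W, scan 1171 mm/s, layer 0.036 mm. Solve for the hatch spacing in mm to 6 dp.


h = 212 / (122.5*1171*0.036) = 0.041053 mm


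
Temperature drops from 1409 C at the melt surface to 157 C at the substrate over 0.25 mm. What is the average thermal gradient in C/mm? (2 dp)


G = (1409-157)/0.25 = 5008.0 C/mm


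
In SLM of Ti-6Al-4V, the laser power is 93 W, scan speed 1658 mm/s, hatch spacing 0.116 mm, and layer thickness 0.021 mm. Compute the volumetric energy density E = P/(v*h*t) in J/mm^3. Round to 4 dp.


E = 93 / (1658*0.116*0.021) = 23.0261 J/mm^3


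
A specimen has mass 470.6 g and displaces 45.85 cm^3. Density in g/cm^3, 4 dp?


rho = 470.6 / 45.85 = 10.2639 g/cm^3


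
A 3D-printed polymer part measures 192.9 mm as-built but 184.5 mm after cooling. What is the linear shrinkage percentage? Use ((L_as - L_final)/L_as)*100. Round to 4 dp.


Shrinkage = ((192.9-184.5)/192.9)*100 = 4.3546 %


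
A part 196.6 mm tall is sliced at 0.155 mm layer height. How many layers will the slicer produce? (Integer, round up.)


Layers = ceil(196.6/0.155) = 1269


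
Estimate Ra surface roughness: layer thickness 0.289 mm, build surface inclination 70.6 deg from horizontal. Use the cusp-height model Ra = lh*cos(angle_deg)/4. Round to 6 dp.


Ra = 0.289 * cos(70.6) / 4 = 0.023999 mm


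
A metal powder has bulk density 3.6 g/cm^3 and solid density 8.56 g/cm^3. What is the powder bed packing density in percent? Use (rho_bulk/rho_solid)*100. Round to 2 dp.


Packing = (3.6/8.56)*100 = 42.06 %


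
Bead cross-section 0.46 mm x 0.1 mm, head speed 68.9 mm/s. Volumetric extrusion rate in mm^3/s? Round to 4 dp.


Rate = 0.46 * 0.1 * 68.9 = 3.1694 mm^3/s


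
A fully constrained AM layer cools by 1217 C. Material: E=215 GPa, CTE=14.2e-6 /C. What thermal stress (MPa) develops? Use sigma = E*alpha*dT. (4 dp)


sigma = 215*1000 * 14.2e-6 * 1217 = 3715.501 MPa


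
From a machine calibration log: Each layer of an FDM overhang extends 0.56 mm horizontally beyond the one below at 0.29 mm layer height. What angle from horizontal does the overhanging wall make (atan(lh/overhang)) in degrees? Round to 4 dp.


angle = atan(0.29/0.56) = 27.3777 degrees


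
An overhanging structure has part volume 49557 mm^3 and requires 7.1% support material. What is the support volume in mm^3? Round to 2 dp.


V_support = 49557 * 0.071 = 3518.55 mm^3


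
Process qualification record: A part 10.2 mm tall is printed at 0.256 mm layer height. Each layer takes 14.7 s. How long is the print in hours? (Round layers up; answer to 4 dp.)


Layers = ceil(10.2/0.256) = 40
t = 40 * 14.7 / 3600 = 0.1633 hrs


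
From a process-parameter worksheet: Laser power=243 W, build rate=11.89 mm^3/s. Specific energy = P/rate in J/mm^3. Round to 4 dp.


SE = 243 / 11.89 = 20.4373 J/mm^3


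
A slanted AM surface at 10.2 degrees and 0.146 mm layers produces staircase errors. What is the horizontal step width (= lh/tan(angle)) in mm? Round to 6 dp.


step = 0.146 / tan(10.2) = 0.811434 mm


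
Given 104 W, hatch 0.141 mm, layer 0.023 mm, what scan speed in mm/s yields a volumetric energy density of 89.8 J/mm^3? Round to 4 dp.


v = 104 / (89.8*0.141*0.023) = 357.1166 mm/s


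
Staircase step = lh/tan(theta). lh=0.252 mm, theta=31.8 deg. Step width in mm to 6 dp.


step = 0.252 / tan(31.8) = 0.406434 mm


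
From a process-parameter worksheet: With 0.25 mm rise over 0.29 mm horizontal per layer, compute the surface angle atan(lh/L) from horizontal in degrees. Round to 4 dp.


angle = atan(0.25/0.29) = 40.7636 degrees


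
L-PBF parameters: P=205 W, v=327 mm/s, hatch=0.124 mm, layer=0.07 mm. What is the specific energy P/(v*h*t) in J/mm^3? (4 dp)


Build rate = 327 * 0.124 * 0.07 = 2.83836 mm^3/s
SE = 205 / 2.83836 = 72.2248 J/mm^3


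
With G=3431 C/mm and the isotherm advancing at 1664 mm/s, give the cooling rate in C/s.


CR = 3431 * 1664 = 5709184 C/s


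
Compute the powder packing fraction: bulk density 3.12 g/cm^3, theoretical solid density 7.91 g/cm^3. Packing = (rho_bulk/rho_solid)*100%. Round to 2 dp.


Packing = (3.12/7.91)*100 = 39.44 %


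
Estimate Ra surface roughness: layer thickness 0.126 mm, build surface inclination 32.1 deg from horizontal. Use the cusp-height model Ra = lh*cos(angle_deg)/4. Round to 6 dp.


Ra = 0.126 * cos(32.1) / 4 = 0.026684 mm


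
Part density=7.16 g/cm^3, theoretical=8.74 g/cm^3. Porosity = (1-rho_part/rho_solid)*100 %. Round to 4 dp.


Porosity = (1-7.16/8.74)*100 = 18.0778 %


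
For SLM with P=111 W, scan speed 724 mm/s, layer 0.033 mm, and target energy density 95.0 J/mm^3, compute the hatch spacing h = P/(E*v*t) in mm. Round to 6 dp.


h = 111 / (95.0*724*0.033) = 0.048904 mm


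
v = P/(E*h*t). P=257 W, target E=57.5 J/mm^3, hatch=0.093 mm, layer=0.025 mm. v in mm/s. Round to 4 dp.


v = 257 / (57.5*0.093*0.025) = 1922.3936 mm/s


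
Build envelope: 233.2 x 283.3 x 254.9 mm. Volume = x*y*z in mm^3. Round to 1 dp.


V = 233.2 * 283.3 * 254.9 = 16840111.2 mm^3


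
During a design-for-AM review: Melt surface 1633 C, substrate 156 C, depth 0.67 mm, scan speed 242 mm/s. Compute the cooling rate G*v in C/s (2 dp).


G = (1633-156)/0.67 = 2204.47761194 C/mm
CR = 2204.47761194 * 242 = 533483.58 C/s


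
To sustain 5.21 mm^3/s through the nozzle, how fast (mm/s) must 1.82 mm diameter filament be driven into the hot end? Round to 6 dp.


A = pi*(1.82/2)^2 = 2.601553
v = 5.21 / 2.601553 = 2.00265 mm/s


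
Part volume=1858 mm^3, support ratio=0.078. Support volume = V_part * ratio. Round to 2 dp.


V_support = 1858 * 0.078 = 144.92 mm^3


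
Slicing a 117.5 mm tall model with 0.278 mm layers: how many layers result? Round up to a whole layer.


Layers = ceil(117.5/0.278) = 423


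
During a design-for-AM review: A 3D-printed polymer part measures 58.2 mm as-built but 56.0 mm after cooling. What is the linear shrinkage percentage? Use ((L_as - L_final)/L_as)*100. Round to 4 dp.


Shrinkage = ((58.2-56.0)/58.2)*100 = 3.7801 %


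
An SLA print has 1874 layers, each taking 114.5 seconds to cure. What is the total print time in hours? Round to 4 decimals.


t = 1874 * 114.5 / 3600 = 59.6036 hrs


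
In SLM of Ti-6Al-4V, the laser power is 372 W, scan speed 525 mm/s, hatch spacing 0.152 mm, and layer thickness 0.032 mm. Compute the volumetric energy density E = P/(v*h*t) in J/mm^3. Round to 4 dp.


E = 372 / (525*0.152*0.032) = 145.6767 J/mm^3


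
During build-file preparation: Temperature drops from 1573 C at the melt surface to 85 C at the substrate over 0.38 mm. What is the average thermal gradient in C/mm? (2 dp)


G = (1573-85)/0.38 = 3915.79 C/mm


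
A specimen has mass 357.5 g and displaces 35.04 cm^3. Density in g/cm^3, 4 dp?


rho = 357.5 / 35.04 = 10.2026 g/cm^3


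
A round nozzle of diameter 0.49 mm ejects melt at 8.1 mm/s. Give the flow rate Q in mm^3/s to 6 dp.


A = pi*(0.49/2)^2 = 0.1885741 mm^2
Q = 0.1885741 * 8.1 = 1.52745 mm^3/s


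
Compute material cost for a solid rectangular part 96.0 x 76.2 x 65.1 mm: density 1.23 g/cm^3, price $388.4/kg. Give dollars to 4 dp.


V = 96.0 * 76.2 * 65.1 = 476219.52 mm^3 = 476.21952 cm^3
Mass = 476.21952 * 1.23 / 1000 = 0.58575001 kg
Cost = 0.58575001 * 388.4 = 227.5053 $


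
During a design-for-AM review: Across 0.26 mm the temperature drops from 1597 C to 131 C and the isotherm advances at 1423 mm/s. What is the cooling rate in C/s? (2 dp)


G = (1597-131)/0.26 = 5638.46153846 C/mm
CR = 5638.46153846 * 1423 = 8023530.77 C/s


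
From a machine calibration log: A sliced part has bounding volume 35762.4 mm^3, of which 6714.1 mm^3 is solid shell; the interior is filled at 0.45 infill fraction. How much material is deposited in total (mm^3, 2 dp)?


V_infill = (35762.4 - 6714.1) * 0.45 = 13071.74
V_total = 6714.1 + 13071.74 = 19785.84 mm^3


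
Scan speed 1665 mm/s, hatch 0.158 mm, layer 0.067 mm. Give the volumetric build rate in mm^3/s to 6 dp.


Rate = 1665 * 0.158 * 0.067 = 17.62569 mm^3/s


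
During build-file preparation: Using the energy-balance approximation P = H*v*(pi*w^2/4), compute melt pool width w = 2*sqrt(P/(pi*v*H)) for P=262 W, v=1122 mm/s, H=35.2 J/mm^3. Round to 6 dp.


w = 2*sqrt(262/(pi*1122*35.2)) = 0.091905 mm


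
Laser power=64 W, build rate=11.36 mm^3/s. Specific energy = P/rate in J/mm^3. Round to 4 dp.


SE = 64 / 11.36 = 5.6338 J/mm^3


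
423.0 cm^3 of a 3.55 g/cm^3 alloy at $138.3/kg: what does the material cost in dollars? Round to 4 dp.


Mass = 423.0*3.55/1000 = 1.50165 kg
Cost = 1.50165 * 138.3 = 207.6782 $


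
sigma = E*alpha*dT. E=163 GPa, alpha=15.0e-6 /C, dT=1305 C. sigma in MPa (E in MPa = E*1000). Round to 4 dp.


sigma = 163*1000 * 15.0e-6 * 1305 = 3190.725 MPa


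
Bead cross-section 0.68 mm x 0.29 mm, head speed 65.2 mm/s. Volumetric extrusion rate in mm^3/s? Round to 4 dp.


Rate = 0.68 * 0.29 * 65.2 = 12.8574 mm^3/s


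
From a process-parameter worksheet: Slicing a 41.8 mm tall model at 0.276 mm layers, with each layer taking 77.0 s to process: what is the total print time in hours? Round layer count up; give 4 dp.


Layers = ceil(41.8/0.276) = 152
t = 152 * 77.0 / 3600 = 3.2511 hrs


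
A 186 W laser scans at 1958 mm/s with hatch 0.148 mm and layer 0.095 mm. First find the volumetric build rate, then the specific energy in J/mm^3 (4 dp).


Build rate = 1958 * 0.148 * 0.095 = 27.52948 mm^3/s
SE = 186 / 27.52948 = 6.7564 J/mm^3


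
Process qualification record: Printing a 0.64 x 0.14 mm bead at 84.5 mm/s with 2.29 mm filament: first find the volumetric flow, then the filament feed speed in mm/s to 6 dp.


Q = 0.64 * 0.14 * 84.5 = 7.5712 mm^3/s
A_fil = pi*(2.29/2)^2 = 4.11870651 mm^2
v_feed = 7.5712 / 4.11870651 = 1.838247 mm/s


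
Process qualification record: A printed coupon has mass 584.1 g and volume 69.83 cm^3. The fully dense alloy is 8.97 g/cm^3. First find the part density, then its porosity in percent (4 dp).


rho_part = 584.1 / 69.83 = 8.36459974 g/cm^3
Porosity = (1 - 8.36459974/8.97)*100 = 6.7492 %


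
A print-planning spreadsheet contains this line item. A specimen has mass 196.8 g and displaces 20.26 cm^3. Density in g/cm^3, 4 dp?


rho = 196.8 / 20.26 = 9.7137 g/cm^3


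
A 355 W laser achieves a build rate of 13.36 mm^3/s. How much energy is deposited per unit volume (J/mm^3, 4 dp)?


SE = 355 / 13.36 = 26.5719 J/mm^3


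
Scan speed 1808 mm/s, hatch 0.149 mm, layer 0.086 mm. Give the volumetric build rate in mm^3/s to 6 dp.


Rate = 1808 * 0.149 * 0.086 = 23.167712 mm^3/s


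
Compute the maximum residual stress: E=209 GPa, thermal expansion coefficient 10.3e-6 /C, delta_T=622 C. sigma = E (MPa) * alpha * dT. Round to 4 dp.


sigma = 209*1000 * 10.3e-6 * 622 = 1338.9794 MPa


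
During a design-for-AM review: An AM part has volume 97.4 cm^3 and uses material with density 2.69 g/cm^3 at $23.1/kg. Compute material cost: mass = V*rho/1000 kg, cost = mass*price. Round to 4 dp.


Mass = 97.4*2.69/1000 = 0.262006 kg
Cost = 0.262006 * 23.1 = 6.0523 $


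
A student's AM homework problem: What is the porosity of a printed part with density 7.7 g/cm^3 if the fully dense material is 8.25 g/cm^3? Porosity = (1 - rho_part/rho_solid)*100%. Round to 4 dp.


Porosity = (1-7.7/8.25)*100 = 6.6667 %


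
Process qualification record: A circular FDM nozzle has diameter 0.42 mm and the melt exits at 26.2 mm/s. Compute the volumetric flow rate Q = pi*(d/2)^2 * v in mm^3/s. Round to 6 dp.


A = pi*(0.42/2)^2 = 0.13854424 mm^2
Q = 0.13854424 * 26.2 = 3.629859 mm^3/s


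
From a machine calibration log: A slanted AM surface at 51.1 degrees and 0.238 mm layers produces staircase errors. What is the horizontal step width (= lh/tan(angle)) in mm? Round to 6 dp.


step = 0.238 / tan(51.1) = 0.192042 mm


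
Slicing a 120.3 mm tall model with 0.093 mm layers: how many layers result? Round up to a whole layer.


Layers = ceil(120.3/0.093) = 1294


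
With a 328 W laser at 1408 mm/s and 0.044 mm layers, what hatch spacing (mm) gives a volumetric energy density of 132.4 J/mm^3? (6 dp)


h = 328 / (132.4*1408*0.044) = 0.039988 mm


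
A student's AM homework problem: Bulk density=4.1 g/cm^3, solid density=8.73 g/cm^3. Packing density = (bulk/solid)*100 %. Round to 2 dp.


Packing = (4.1/8.73)*100 = 46.96 %


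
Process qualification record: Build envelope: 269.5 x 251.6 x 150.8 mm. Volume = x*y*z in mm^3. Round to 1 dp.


V = 269.5 * 251.6 * 150.8 = 10225175.0 mm^3


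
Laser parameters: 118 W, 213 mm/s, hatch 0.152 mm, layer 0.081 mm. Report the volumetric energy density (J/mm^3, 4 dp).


E = 118 / (213*0.152*0.081) = 44.996 J/mm^3


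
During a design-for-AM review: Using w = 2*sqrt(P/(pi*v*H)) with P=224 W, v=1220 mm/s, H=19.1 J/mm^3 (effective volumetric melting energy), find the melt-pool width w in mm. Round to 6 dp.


w = 2*sqrt(224/(pi*1220*19.1)) = 0.110632 mm


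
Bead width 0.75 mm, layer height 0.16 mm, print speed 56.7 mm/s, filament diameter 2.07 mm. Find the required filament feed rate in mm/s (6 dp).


Q = 0.75 * 0.16 * 56.7 = 6.804 mm^3/s
A_fil = pi*(2.07/2)^2 = 3.36535259 mm^2
v_feed = 6.804 / 3.36535259 = 2.021779 mm/s


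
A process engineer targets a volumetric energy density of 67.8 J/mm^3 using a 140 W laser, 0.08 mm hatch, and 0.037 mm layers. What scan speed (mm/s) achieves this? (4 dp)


v = 140 / (67.8*0.08*0.037) = 697.6003 mm/s


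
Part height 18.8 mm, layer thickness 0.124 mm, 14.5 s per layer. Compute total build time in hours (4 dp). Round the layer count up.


Layers = ceil(18.8/0.124) = 152
t = 152 * 14.5 / 3600 = 0.6122 hrs


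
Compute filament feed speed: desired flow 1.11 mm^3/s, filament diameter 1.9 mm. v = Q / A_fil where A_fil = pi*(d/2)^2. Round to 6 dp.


A = pi*(1.9/2)^2 = 2.835287
v = 1.11 / 2.835287 = 0.391495 mm/s


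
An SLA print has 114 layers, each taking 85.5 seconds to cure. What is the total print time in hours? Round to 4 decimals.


t = 114 * 85.5 / 3600 = 2.7075 hrs


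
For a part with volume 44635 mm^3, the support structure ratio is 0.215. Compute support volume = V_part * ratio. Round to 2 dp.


V_support = 44635 * 0.215 = 9596.53 mm^3


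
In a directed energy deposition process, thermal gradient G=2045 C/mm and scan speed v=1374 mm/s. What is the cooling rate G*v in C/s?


CR = 2045 * 1374 = 2809830 C/s


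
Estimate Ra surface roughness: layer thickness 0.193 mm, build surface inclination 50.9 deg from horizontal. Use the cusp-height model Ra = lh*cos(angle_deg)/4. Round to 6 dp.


Ra = 0.193 * cos(50.9) / 4 = 0.03043 mm


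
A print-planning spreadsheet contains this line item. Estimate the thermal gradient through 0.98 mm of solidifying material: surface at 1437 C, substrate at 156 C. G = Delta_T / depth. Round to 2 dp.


G = (1437-156)/0.98 = 1307.14 C/mm


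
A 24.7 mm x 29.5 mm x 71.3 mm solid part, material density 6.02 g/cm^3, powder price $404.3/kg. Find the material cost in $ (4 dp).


V = 24.7 * 29.5 * 71.3 = 51952.745 mm^3 = 51.952745 cm^3
Mass = 51.952745 * 6.02 / 1000 = 0.31275552 kg
Cost = 0.31275552 * 404.3 = 126.4471 $


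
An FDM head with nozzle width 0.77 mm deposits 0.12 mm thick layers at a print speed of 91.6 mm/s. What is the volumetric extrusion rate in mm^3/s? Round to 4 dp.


Rate = 0.77 * 0.12 * 91.6 = 8.4638 mm^3/s


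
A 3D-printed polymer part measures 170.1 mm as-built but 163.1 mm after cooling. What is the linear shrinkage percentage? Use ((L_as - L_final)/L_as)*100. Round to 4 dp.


Shrinkage = ((170.1-163.1)/170.1)*100 = 4.1152 %


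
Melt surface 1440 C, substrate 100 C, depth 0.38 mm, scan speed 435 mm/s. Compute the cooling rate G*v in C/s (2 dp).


G = (1440-100)/0.38 = 3526.31578947 C/mm
CR = 3526.31578947 * 435 = 1533947.37 C/s


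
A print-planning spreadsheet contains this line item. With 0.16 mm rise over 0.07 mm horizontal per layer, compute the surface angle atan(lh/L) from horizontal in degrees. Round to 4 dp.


angle = atan(0.16/0.07) = 66.3706 degrees


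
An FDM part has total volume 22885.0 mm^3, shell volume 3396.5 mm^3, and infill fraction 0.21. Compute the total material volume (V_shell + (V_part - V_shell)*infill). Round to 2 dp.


V_infill = (22885.0 - 3396.5) * 0.21 = 4092.59
V_total = 3396.5 + 4092.59 = 7489.09 mm^3


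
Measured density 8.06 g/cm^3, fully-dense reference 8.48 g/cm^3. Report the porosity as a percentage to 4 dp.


Porosity = (1-8.06/8.48)*100 = 4.9528 %


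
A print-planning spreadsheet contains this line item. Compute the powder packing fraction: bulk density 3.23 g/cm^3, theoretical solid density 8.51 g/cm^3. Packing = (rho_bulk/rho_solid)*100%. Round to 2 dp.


Packing = (3.23/8.51)*100 = 37.96 %


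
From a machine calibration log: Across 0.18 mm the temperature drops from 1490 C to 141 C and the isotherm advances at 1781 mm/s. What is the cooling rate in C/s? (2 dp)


G = (1490-141)/0.18 = 7494.44444444 C/mm
CR = 7494.44444444 * 1781 = 13347605.56 C/s


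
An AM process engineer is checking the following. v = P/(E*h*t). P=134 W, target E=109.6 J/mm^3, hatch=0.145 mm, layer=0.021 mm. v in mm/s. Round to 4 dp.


v = 134 / (109.6*0.145*0.021) = 401.5198 mm/s


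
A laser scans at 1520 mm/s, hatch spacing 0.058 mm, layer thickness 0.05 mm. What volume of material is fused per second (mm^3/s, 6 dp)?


Rate = 1520 * 0.058 * 0.05 = 4.408 mm^3/s


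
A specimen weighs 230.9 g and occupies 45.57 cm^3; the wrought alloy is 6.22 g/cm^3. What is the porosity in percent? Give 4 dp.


rho_part = 230.9 / 45.57 = 5.06693 g/cm^3
Porosity = (1 - 5.06693/6.22)*100 = 18.5381 %


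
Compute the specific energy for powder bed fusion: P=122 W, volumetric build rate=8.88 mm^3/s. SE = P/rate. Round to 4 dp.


SE = 122 / 8.88 = 13.7387 J/mm^3


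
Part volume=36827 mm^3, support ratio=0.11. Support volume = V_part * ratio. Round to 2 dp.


V_support = 36827 * 0.11 = 4050.97 mm^3


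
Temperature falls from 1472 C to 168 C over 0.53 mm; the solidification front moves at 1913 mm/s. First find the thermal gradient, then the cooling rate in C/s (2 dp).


G = (1472-168)/0.53 = 2460.37735849 C/mm
CR = 2460.37735849 * 1913 = 4706701.89 C/s


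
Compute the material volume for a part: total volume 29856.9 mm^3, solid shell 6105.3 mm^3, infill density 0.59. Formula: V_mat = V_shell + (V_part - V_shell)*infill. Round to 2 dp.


V_infill = (29856.9 - 6105.3) * 0.59 = 14013.44
V_total = 6105.3 + 14013.44 = 20118.74 mm^3


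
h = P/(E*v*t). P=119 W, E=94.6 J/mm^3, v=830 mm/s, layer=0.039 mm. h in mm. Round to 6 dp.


h = 119 / (94.6*830*0.039) = 0.038861 mm


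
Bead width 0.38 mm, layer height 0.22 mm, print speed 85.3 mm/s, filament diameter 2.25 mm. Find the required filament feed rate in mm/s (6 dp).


Q = 0.38 * 0.22 * 85.3 = 7.13108 mm^3/s
A_fil = pi*(2.25/2)^2 = 3.9760782 mm^2
v_feed = 7.13108 / 3.9760782 = 1.793496 mm/s


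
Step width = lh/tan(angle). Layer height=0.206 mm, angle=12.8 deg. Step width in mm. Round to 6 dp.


step = 0.206 / tan(12.8) = 0.906712 mm


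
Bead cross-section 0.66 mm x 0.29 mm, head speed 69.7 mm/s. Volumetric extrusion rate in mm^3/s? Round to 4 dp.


Rate = 0.66 * 0.29 * 69.7 = 13.3406 mm^3/s


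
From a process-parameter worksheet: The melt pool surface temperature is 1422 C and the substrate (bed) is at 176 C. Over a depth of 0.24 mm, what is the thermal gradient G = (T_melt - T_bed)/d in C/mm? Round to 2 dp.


G = (1422-176)/0.24 = 5191.67 C/mm


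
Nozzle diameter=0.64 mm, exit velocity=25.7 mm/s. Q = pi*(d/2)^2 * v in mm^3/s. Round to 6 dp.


A = pi*(0.64/2)^2 = 0.32169909 mm^2
Q = 0.32169909 * 25.7 = 8.267667 mm^3/s


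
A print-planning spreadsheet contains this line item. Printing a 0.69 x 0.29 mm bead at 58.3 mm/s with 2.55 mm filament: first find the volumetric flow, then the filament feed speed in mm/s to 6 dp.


Q = 0.69 * 0.29 * 58.3 = 11.66583 mm^3/s
A_fil = pi*(2.55/2)^2 = 5.10705156 mm^2
v_feed = 11.66583 / 5.10705156 = 2.284259 mm/s


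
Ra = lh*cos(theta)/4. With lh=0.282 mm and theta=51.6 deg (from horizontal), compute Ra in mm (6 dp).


Ra = 0.282 * cos(51.6) / 4 = 0.043791 mm


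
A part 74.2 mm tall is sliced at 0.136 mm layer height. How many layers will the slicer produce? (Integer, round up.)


Layers = ceil(74.2/0.136) = 546


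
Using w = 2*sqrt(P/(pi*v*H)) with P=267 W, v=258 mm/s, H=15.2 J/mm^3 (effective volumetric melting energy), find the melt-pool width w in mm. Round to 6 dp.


w = 2*sqrt(267/(pi*258*15.2)) = 0.294428 mm


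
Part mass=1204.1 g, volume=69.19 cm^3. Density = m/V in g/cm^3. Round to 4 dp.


rho = 1204.1 / 69.19 = 17.4028 g/cm^3


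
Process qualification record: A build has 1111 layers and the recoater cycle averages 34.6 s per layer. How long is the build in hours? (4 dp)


t = 1111 * 34.6 / 3600 = 10.6779 hrs


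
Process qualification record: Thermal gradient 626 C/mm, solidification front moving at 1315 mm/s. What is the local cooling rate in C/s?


CR = 626 * 1315 = 823190 C/s


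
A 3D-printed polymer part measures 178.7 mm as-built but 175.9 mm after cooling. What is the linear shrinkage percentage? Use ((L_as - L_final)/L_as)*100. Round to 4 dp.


Shrinkage = ((178.7-175.9)/178.7)*100 = 1.5669 %


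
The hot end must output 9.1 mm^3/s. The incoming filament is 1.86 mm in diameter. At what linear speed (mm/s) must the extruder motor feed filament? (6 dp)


A = pi*(1.86/2)^2 = 2.717163
v = 9.1 / 2.717163 = 3.349081 mm/s


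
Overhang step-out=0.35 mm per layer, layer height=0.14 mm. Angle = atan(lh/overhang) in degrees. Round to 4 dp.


angle = atan(0.14/0.35) = 21.8014 degrees


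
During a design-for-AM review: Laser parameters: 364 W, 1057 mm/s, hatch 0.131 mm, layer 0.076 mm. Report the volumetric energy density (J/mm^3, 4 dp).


E = 364 / (1057*0.131*0.076) = 34.5893 J/mm^3


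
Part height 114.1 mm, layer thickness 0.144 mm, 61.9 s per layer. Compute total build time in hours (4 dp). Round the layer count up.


Layers = ceil(114.1/0.144) = 793
t = 793 * 61.9 / 3600 = 13.6352 hrs


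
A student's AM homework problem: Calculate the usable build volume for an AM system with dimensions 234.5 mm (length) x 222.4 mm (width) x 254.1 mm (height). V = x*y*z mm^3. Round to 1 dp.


V = 234.5 * 222.4 * 254.1 = 13252026.5 mm^3


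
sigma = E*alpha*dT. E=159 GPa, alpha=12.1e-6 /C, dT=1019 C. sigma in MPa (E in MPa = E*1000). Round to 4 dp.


sigma = 159*1000 * 12.1e-6 * 1019 = 1960.4541 MPa


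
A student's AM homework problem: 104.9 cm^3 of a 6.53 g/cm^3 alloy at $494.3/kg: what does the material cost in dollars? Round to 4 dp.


Mass = 104.9*6.53/1000 = 0.684997 kg
Cost = 0.684997 * 494.3 = 338.594 $


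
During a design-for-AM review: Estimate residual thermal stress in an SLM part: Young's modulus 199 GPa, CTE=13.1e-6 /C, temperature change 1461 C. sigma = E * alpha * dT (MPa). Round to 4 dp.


sigma = 199*1000 * 13.1e-6 * 1461 = 3808.6809 MPa
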